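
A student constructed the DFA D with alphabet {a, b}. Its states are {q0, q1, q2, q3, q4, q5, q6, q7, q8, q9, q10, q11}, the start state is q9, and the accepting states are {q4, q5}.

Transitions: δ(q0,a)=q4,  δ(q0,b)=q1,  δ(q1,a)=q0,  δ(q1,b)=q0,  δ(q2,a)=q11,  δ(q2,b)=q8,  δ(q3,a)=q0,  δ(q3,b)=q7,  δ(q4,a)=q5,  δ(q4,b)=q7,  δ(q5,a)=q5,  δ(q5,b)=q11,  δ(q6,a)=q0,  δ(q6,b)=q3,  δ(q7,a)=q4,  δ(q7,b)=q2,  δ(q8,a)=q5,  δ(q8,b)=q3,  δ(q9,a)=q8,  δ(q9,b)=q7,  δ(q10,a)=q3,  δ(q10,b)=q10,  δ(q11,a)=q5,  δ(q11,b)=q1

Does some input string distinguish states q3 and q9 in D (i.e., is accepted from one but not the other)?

No

States {q6,q10} cannot be reached from the start state, so discard them.
P0 = {q4,q5} | {q0,q1,q2,q3,q7,q8,q9,q11}.
Split {q0,q1,q2,q3,q7,q8,q9,q11} by δ(·,a) → {q0,q7,q8,q11} and {q1,q2,q3,q9}.
Stable partition: {q4,q5} | {q0,q7,q8,q11} | {q1,q2,q3,q9} — 3 equivalence classes.
q3 and q9 lie in the same block of the stable partition, so they are equivalent — no string distinguishes them.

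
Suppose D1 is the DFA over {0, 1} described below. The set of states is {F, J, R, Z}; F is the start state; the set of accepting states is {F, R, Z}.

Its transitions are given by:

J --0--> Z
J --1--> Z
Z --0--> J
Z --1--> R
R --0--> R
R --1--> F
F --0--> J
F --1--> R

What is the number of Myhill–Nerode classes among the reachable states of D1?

Initial partition by acceptance: {F,R,Z} | {J}.
On input 0, block {F,R,Z} splits into {F,Z} and {R}.
The partition is now stable with 3 blocks: {F,Z} | {J} | {R}.

3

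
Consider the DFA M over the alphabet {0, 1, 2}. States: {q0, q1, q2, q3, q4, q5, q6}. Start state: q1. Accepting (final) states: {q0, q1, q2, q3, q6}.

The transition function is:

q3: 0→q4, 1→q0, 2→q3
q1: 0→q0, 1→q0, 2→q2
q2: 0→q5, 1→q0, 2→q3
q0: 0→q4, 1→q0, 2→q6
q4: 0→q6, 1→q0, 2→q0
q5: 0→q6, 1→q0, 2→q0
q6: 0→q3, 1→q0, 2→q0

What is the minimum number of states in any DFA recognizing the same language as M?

5

Every state is reachable, so we keep all 7.
Initial partition by acceptance: {q0,q1,q2,q3,q6} | {q4,q5}.
Refine {q0,q1,q2,q3,q6} on symbol 0: members go to different blocks, giving {q0,q2,q3} and {q1,q6}.
Refine {q0,q2,q3} on symbol 2: members go to different blocks, giving {q2,q3} and {q0}.
Refine {q1,q6} on symbol 0: members go to different blocks, giving {q1} and {q6}.
No further refinement is possible. Final partition (5 blocks): {q2,q3} | {q4,q5} | {q1} | {q0} | {q6}.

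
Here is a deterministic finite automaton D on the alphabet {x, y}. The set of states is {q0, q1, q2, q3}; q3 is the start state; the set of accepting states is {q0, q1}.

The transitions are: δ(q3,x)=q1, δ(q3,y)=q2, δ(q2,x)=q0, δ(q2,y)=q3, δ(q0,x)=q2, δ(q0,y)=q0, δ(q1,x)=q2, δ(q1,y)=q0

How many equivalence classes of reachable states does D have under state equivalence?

2

Every state is reachable, so we keep all 4.
P0 = {q0,q1} | {q2,q3}.
The partition is now stable with 2 blocks: {q0,q1} | {q2,q3}.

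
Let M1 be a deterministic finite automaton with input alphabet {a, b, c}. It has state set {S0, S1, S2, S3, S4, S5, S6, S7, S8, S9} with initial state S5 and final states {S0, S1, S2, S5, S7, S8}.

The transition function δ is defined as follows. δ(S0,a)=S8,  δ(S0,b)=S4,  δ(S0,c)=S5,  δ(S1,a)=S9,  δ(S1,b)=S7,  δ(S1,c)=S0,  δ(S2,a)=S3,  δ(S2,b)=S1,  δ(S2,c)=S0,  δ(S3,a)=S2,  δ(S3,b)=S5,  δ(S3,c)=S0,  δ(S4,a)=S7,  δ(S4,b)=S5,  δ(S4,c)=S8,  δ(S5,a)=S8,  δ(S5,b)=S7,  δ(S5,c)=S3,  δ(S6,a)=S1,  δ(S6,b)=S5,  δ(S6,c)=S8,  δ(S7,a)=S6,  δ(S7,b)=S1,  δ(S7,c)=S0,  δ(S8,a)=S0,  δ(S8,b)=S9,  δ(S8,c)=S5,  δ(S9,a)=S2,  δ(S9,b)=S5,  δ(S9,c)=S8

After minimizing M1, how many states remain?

Start with accepting vs non-accepting: {S0,S1,S2,S5,S7,S8} | {S3,S4,S6,S9}.
Split {S0,S1,S2,S5,S7,S8} by δ(·,a) → {S0,S5,S8} and {S1,S2,S7}.
Refine {S0,S5,S8} on symbol b: members go to different blocks, giving {S0,S8} and {S5}.
No further refinement is possible. Final partition (4 blocks): {S0,S8} | {S3,S4,S6,S9} | {S1,S2,S7} | {S5}.

4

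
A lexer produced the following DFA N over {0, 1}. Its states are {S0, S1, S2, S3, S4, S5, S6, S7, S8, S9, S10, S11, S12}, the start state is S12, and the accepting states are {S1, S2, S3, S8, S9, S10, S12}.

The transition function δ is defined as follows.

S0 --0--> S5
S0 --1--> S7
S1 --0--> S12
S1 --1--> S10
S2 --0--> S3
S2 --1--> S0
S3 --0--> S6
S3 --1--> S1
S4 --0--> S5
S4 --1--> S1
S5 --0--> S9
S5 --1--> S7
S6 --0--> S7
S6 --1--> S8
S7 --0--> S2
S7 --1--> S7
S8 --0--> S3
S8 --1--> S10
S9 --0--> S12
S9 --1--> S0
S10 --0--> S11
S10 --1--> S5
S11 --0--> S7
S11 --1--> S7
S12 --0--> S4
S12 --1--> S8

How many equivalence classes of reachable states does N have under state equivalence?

7

P0 = {S1,S2,S3,S8,S9,S10,S12} | {S0,S4,S5,S6,S7,S11}.
Split {S1,S2,S3,S8,S9,S10,S12} by δ(·,0) → {S1,S2,S8,S9} and {S3,S10,S12}.
Refine {S1,S2,S8,S9} on symbol 1: members go to different blocks, giving {S1,S8} and {S2,S9}.
Refine {S0,S4,S5,S6,S7,S11} on symbol 0: members go to different blocks, giving {S0,S4,S6,S11} and {S5,S7}.
On input 1, block {S0,S4,S6,S11} splits into {S0,S11} and {S4,S6}.
Refine {S3,S10,S12} on symbol 0: members go to different blocks, giving {S3,S12} and {S10}.
No further refinement is possible. Final partition (7 blocks): {S1,S8} | {S0,S11} | {S3,S12} | {S2,S9} | {S5,S7} | {S4,S6} | {S10}.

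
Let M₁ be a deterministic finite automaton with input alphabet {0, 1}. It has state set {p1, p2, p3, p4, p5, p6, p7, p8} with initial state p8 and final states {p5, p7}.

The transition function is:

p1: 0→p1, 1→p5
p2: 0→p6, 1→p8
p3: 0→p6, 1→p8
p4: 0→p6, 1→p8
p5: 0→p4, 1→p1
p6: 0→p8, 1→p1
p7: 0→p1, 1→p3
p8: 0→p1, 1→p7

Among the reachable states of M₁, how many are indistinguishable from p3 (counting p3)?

2

First remove the unreachable states {p2}; 7 states remain.
P0 = {p5,p7} | {p1,p3,p4,p6,p8}.
Refine {p1,p3,p4,p6,p8} on symbol 1: members go to different blocks, giving {p3,p4,p6} and {p1,p8}.
On input 0, block {p5,p7} splits into {p5} and {p7}.
On input 0, block {p3,p4,p6} splits into {p3,p4} and {p6}.
Refine {p1,p8} on symbol 1: members go to different blocks, giving {p1} and {p8}.
No further refinement is possible. Final partition (6 blocks): {p5} | {p3,p4} | {p1} | {p7} | {p6} | {p8}.
State p3 belongs to the block {p3,p4}, which has 2 states.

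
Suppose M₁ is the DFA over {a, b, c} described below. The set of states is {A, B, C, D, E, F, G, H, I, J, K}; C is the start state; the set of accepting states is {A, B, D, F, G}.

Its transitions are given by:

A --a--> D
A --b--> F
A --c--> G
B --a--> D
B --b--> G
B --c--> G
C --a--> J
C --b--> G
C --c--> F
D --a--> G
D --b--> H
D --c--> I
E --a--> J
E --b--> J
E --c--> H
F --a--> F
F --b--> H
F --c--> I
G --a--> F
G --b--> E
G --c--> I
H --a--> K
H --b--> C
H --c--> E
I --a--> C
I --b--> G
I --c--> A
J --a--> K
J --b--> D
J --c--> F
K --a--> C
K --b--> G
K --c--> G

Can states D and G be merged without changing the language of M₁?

Yes

First remove the unreachable states {B}; 10 states remain.
P0 = {A,D,F,G} | {C,E,H,I,J,K}.
Refine {A,D,F,G} on symbol b: members go to different blocks, giving {D,F,G} and {A}.
Split {C,E,H,I,J,K} by δ(·,b) → {C,I,J,K} and {E,H}.
On input c, block {C,I,J,K} splits into {C,J,K} and {I}.
Stable partition: {D,F,G} | {C,J,K} | {A} | {E,H} | {I} — 5 equivalence classes.
D and G lie in the same block of the stable partition, so they are equivalent — no string distinguishes them.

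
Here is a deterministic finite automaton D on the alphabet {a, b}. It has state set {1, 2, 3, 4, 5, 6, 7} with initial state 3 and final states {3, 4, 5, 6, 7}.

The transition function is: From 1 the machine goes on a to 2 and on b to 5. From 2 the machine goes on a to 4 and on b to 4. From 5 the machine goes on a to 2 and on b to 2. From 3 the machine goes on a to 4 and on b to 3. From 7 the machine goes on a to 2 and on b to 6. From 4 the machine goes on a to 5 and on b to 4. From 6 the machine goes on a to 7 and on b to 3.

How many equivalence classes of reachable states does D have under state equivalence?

States {1,6,7} cannot be reached from the start state, so discard them.
Start with accepting vs non-accepting: {3,4,5} | {2}.
Split {3,4,5} by δ(·,a) → {3,4} and {5}.
On input a, block {3,4} splits into {3} and {4}.
The partition is now stable with 4 blocks: {3} | {2} | {5} | {4}.

4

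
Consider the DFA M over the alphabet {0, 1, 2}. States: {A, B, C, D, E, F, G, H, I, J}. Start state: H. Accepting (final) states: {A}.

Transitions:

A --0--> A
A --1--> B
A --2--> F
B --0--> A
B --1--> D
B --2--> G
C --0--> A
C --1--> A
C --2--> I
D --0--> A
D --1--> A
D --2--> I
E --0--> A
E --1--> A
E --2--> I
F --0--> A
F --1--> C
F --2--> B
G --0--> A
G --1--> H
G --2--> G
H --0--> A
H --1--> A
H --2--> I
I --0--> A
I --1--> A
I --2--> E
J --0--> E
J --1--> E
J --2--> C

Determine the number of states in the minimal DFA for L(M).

States {J} cannot be reached from the start state, so discard them.
Start with accepting vs non-accepting: {A} | {B,C,D,E,F,G,H,I}.
Refine {B,C,D,E,F,G,H,I} on symbol 1: members go to different blocks, giving {C,D,E,H,I} and {B,F,G}.
The partition is now stable with 3 blocks: {A} | {C,D,E,H,I} | {B,F,G}.

3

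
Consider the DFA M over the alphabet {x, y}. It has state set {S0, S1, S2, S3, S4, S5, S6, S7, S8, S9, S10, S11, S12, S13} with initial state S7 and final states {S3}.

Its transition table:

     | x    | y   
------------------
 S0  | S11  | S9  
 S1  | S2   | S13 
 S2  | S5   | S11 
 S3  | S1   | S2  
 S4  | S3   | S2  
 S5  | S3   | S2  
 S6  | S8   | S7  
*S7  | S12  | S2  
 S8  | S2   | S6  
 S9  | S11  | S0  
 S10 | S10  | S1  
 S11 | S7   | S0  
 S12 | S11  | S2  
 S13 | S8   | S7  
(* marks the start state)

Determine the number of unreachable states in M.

2

BFS from S7 reaches {S0, S1, S2, S3, S5, S6, S7, S8, S9, S11, S12, S13}; the 2 state(s) S4, S10 are never visited.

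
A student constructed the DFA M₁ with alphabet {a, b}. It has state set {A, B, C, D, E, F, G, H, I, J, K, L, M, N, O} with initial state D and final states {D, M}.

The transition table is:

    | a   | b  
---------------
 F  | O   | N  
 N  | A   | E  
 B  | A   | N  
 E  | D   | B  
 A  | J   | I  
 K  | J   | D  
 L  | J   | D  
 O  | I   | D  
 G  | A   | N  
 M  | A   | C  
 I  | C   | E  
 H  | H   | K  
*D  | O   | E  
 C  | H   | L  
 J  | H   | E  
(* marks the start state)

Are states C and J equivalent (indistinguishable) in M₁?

First remove the unreachable states {F,G,M}; 12 states remain.
P0 = {D} | {A,B,C,E,H,I,J,K,L,N,O}.
Split {A,B,C,E,H,I,J,K,L,N,O} by δ(·,a) → {A,B,C,H,I,J,K,L,N,O} and {E}.
On input b, block {A,B,C,H,I,J,K,L,N,O} splits into {A,B,C,H} and {I,J,N} and {K,L,O}.
Refine {A,B,C,H} on symbol a: members go to different blocks, giving {B,C,H} and {A}.
Refine {B,C,H} on symbol a: members go to different blocks, giving {C,H} and {B}.
On input a, block {I,J,N} splits into {I,J} and {N}.
Stable partition: {D} | {C,H} | {E} | {I,J} | {K,L,O} | {A} | {B} | {N} — 8 equivalence classes.
C and J end up in different blocks, so they are distinguishable. For instance, the string 'ba' is accepted from only J.

No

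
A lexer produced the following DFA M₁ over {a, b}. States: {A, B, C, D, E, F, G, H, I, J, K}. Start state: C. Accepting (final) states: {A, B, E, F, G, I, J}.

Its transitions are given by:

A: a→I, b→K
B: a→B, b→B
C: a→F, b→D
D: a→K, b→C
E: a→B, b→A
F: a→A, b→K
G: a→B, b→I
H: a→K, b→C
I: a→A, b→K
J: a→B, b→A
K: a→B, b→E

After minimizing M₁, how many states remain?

States {G,H,J} cannot be reached from the start state, so discard them.
Start with accepting vs non-accepting: {A,B,E,F,I} | {C,D,K}.
Split {A,B,E,F,I} by δ(·,b) → {A,F,I} and {B,E}.
On input a, block {C,D,K} splits into {C} and {D} and {K}.
Split {B,E} by δ(·,b) → {B} and {E}.
No further refinement is possible. Final partition (6 blocks): {A,F,I} | {C} | {B} | {D} | {K} | {E}.

6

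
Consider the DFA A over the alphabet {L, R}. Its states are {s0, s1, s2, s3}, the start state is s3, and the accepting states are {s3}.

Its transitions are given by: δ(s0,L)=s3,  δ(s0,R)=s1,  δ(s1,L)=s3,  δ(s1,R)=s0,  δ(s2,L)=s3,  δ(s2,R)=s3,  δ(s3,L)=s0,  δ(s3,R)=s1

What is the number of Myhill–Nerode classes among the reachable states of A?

First remove the unreachable states {s2}; 3 states remain.
Initial partition by acceptance: {s3} | {s0,s1}.
The partition is now stable with 2 blocks: {s3} | {s0,s1}.

2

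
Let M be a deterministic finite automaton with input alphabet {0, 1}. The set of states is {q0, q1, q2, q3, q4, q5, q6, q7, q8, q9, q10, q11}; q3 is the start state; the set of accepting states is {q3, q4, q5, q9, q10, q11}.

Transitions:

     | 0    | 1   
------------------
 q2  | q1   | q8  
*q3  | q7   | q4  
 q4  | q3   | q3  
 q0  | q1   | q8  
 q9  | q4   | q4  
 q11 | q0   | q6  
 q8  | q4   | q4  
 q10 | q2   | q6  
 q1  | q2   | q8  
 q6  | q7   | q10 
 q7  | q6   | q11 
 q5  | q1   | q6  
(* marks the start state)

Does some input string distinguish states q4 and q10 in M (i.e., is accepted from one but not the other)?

First remove the unreachable states {q5,q9}; 10 states remain.
Start with accepting vs non-accepting: {q3,q4,q10,q11} | {q0,q1,q2,q6,q7,q8}.
Refine {q3,q4,q10,q11} on symbol 0: members go to different blocks, giving {q3,q10,q11} and {q4}.
Refine {q3,q10,q11} on symbol 1: members go to different blocks, giving {q10,q11} and {q3}.
Split {q0,q1,q2,q6,q7,q8} by δ(·,0) → {q0,q1,q2,q6,q7} and {q8}.
Split {q0,q1,q2,q6,q7} by δ(·,1) → {q0,q1,q2} and {q6,q7}.
No further refinement is possible. Final partition (6 blocks): {q10,q11} | {q0,q1,q2} | {q4} | {q3} | {q8} | {q6,q7}.
q4 and q10 end up in different blocks, so they are distinguishable. For instance, the string '0' is accepted from only q4.

Yes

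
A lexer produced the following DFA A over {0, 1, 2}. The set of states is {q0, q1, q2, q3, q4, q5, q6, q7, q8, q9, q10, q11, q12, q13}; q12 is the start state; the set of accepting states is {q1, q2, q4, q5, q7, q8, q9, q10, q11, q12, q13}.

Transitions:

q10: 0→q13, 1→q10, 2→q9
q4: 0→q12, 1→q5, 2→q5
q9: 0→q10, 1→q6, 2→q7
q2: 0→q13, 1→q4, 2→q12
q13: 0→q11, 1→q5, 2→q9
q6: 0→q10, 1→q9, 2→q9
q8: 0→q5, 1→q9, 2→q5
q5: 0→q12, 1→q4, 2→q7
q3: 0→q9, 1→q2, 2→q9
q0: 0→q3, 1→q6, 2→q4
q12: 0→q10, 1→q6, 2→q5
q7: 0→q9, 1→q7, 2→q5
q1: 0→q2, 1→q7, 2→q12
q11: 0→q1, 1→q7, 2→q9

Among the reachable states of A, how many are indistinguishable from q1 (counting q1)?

States {q0,q3,q8} cannot be reached from the start state, so discard them.
Initial partition by acceptance: {q1,q2,q4,q5,q7,q9,q10,q11,q12,q13} | {q6}.
On input 1, block {q1,q2,q4,q5,q7,q9,q10,q11,q12,q13} splits into {q1,q2,q4,q5,q7,q10,q11,q13} and {q9,q12}.
Split {q1,q2,q4,q5,q7,q10,q11,q13} by δ(·,0) → {q1,q2,q10,q11,q13} and {q4,q5,q7}.
Split {q1,q2,q10,q11,q13} by δ(·,1) → {q1,q2,q11,q13} and {q10}.
The partition is now stable with 5 blocks: {q1,q2,q11,q13} | {q6} | {q9,q12} | {q4,q5,q7} | {q10}.
State q1 belongs to the block {q1,q2,q11,q13}, which has 4 states.

4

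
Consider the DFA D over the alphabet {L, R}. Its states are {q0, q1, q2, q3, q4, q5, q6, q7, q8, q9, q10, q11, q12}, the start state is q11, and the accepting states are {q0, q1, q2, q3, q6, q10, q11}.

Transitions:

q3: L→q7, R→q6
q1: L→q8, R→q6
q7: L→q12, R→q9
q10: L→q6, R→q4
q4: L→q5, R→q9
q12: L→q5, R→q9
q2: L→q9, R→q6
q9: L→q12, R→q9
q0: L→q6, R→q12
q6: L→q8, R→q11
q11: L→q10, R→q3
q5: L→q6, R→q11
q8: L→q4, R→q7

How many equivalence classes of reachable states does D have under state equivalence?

States {q0,q1,q2} cannot be reached from the start state, so discard them.
P0 = {q3,q6,q10,q11} | {q4,q5,q7,q8,q9,q12}.
Refine {q3,q6,q10,q11} on symbol L: members go to different blocks, giving {q3,q6} and {q10,q11}.
Split {q3,q6} by δ(·,R) → {q3} and {q6}.
On input L, block {q4,q5,q7,q8,q9,q12} splits into {q4,q7,q8,q9,q12} and {q5}.
Refine {q4,q7,q8,q9,q12} on symbol L: members go to different blocks, giving {q7,q8,q9} and {q4,q12}.
Split {q10,q11} by δ(·,L) → {q10} and {q11}.
The partition is now stable with 7 blocks: {q3} | {q7,q8,q9} | {q10} | {q6} | {q5} | {q4,q12} | {q11}.

7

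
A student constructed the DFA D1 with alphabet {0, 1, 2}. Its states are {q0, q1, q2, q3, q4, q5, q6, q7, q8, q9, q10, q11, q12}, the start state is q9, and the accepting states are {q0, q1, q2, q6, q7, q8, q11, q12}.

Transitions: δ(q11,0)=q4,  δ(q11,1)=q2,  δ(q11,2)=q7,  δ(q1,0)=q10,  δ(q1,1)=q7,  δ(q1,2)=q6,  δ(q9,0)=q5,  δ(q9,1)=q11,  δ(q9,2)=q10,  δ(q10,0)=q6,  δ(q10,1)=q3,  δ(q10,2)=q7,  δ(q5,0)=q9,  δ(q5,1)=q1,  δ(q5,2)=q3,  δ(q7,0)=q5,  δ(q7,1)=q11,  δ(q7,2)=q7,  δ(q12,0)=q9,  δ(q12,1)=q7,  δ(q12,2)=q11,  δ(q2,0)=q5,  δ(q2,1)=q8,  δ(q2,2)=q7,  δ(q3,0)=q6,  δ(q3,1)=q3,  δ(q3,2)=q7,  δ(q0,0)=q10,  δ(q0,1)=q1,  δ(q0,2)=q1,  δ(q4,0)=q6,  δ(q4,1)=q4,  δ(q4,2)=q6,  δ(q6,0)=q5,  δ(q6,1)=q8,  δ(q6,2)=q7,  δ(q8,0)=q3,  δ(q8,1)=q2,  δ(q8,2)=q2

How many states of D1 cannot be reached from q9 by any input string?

2

No path from q9 leads to q0, q12; the other 11 states are all reachable.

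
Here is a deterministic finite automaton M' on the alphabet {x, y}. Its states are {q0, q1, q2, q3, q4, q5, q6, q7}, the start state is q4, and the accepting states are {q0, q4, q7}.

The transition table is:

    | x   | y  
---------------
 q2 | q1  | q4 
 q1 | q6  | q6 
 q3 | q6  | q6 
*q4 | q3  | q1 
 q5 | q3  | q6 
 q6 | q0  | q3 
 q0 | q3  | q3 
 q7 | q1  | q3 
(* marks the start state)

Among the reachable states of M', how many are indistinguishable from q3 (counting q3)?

Reachable states from the start: {q0,q1,q3,q4,q6}. Unreachable: {q2,q5,q7} — drop them.
P0 = {q0,q4} | {q1,q3,q6}.
Split {q1,q3,q6} by δ(·,x) → {q1,q3} and {q6}.
No further refinement is possible. Final partition (3 blocks): {q0,q4} | {q1,q3} | {q6}.
State q3 belongs to the block {q1,q3}, which has 2 states.

2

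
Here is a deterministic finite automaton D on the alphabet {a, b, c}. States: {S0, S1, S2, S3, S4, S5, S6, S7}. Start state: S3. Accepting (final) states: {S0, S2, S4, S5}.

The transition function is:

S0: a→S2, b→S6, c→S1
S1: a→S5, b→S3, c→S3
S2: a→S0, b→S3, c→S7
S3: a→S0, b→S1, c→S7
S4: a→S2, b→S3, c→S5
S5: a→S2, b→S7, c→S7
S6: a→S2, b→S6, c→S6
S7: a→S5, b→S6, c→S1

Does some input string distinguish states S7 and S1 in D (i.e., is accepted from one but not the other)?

No

Reachable states from the start: {S0,S1,S2,S3,S5,S6,S7}. Unreachable: {S4} — drop them.
P0 = {S0,S2,S5} | {S1,S3,S6,S7}.
The partition is now stable with 2 blocks: {S0,S2,S5} | {S1,S3,S6,S7}.
S7 and S1 lie in the same block of the stable partition, so they are equivalent — no string distinguishes them.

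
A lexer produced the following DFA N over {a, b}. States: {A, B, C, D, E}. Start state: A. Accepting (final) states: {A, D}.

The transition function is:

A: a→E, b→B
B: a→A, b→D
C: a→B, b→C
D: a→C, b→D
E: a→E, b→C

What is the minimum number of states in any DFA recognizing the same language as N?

5

All states are reachable from the start state.
Start with accepting vs non-accepting: {A,D} | {B,C,E}.
Refine {A,D} on symbol b: members go to different blocks, giving {A} and {D}.
On input a, block {B,C,E} splits into {C,E} and {B}.
Refine {C,E} on symbol a: members go to different blocks, giving {C} and {E}.
No further refinement is possible. Final partition (5 blocks): {A} | {C} | {D} | {B} | {E}.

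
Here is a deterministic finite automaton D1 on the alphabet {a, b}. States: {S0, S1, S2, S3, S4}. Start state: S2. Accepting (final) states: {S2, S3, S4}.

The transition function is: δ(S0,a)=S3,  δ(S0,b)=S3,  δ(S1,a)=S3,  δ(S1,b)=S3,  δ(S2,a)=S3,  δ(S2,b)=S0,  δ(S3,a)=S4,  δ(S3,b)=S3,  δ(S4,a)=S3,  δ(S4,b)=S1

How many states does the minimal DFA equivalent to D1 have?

P0 = {S2,S3,S4} | {S0,S1}.
Split {S2,S3,S4} by δ(·,b) → {S2,S4} and {S3}.
The partition is now stable with 3 blocks: {S2,S4} | {S0,S1} | {S3}.

3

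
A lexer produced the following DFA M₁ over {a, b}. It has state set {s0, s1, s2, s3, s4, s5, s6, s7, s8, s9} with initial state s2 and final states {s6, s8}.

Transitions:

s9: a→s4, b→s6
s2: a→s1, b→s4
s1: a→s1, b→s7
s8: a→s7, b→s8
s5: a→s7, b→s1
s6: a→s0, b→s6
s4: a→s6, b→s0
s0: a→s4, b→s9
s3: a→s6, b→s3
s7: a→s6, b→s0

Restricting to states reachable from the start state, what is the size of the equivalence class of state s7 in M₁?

2

States {s3,s5,s8} cannot be reached from the start state, so discard them.
P0 = {s6} | {s0,s1,s2,s4,s7,s9}.
Split {s0,s1,s2,s4,s7,s9} by δ(·,a) → {s0,s1,s2,s9} and {s4,s7}.
On input a, block {s0,s1,s2,s9} splits into {s0,s9} and {s1,s2}.
Refine {s0,s9} on symbol b: members go to different blocks, giving {s0} and {s9}.
Stable partition: {s6} | {s0} | {s4,s7} | {s1,s2} | {s9} — 5 equivalence classes.
State s7 belongs to the block {s4,s7}, which has 2 states.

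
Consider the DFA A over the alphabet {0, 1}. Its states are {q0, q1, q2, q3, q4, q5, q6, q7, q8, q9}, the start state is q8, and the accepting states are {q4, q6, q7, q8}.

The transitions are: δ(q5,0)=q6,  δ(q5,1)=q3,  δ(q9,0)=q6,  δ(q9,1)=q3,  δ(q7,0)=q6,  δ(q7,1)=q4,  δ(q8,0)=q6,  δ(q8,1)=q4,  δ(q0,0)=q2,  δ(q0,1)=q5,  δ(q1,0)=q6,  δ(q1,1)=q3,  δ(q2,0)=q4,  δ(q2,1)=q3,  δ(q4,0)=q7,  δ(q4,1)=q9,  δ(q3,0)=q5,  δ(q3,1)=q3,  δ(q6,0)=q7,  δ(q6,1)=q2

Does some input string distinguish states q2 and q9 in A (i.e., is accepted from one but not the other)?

States {q0,q1} cannot be reached from the start state, so discard them.
P0 = {q4,q6,q7,q8} | {q2,q3,q5,q9}.
Refine {q4,q6,q7,q8} on symbol 1: members go to different blocks, giving {q4,q6} and {q7,q8}.
On input 0, block {q2,q3,q5,q9} splits into {q2,q5,q9} and {q3}.
Stable partition: {q4,q6} | {q2,q5,q9} | {q7,q8} | {q3} — 4 equivalence classes.
q2 and q9 lie in the same block of the stable partition, so they are equivalent — no string distinguishes them.

No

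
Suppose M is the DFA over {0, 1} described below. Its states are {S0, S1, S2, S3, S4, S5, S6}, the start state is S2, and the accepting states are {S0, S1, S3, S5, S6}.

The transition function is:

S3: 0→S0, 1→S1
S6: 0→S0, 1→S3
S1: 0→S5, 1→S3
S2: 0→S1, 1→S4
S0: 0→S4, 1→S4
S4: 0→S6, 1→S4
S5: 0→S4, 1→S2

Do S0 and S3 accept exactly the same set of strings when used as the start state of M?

No

Initial partition by acceptance: {S0,S1,S3,S5,S6} | {S2,S4}.
On input 0, block {S0,S1,S3,S5,S6} splits into {S1,S3,S6} and {S0,S5}.
The partition is now stable with 3 blocks: {S1,S3,S6} | {S2,S4} | {S0,S5}.
S0 and S3 end up in different blocks, so they are distinguishable. For instance, the string '0' is accepted from only S3.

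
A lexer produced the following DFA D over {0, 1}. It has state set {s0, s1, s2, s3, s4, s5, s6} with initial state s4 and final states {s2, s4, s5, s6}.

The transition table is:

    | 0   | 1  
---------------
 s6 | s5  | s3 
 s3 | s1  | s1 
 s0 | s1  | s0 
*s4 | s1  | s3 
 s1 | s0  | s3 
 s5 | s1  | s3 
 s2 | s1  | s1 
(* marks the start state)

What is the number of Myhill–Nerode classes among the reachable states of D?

Reachable states from the start: {s0,s1,s3,s4}. Unreachable: {s2,s5,s6} — drop them.
Start with accepting vs non-accepting: {s4} | {s0,s1,s3}.
Stable partition: {s4} | {s0,s1,s3} — 2 equivalence classes.

2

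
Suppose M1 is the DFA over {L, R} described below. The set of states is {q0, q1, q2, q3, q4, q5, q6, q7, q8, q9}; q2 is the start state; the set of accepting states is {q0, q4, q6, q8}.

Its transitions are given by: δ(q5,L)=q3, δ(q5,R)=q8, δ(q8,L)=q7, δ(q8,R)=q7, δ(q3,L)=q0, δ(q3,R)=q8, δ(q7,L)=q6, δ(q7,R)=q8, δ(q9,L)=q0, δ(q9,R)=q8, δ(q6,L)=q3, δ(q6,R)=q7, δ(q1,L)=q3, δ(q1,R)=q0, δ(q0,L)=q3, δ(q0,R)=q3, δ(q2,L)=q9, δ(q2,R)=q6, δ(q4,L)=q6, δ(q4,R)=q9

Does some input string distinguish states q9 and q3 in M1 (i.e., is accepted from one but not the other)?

No

First remove the unreachable states {q1,q4,q5}; 7 states remain.
Start with accepting vs non-accepting: {q0,q6,q8} | {q2,q3,q7,q9}.
Refine {q2,q3,q7,q9} on symbol L: members go to different blocks, giving {q3,q7,q9} and {q2}.
No further refinement is possible. Final partition (3 blocks): {q0,q6,q8} | {q3,q7,q9} | {q2}.
q9 and q3 lie in the same block of the stable partition, so they are equivalent — no string distinguishes them.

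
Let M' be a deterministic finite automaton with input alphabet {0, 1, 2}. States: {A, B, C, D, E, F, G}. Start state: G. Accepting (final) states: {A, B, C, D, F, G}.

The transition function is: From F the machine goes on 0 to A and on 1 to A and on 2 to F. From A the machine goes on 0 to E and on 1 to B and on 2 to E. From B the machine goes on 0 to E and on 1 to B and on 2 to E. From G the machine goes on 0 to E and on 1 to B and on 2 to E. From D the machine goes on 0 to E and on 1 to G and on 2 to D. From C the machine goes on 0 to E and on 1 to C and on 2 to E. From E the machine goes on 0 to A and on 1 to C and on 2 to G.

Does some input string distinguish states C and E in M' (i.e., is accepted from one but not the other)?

States {D,F} cannot be reached from the start state, so discard them.
Initial partition by acceptance: {A,B,C,G} | {E}.
No further refinement is possible. Final partition (2 blocks): {A,B,C,G} | {E}.
C and E end up in different blocks, so they are distinguishable. For instance, the string 'ε' is accepted from only C.

Yes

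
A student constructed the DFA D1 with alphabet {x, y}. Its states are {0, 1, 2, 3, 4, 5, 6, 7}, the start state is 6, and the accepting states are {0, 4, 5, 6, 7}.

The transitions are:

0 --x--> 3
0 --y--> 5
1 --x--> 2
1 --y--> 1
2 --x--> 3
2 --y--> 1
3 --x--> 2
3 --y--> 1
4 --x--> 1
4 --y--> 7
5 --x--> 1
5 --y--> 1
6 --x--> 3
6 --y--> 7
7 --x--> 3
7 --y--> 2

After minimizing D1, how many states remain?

3

Reachable states from the start: {1,2,3,6,7}. Unreachable: {0,4,5} — drop them.
Initial partition by acceptance: {6,7} | {1,2,3}.
On input y, block {6,7} splits into {6} and {7}.
No further refinement is possible. Final partition (3 blocks): {6} | {1,2,3} | {7}.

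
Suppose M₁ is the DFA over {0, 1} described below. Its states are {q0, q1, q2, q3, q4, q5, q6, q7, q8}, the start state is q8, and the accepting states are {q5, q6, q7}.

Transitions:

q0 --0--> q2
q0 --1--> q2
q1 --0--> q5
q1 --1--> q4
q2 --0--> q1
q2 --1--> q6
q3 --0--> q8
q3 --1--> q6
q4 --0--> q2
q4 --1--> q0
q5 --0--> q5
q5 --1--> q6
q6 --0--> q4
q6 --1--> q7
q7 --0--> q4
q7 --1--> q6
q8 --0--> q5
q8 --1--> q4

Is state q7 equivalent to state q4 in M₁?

States {q3} cannot be reached from the start state, so discard them.
Initial partition by acceptance: {q5,q6,q7} | {q0,q1,q2,q4,q8}.
On input 0, block {q5,q6,q7} splits into {q6,q7} and {q5}.
On input 0, block {q0,q1,q2,q4,q8} splits into {q0,q2,q4} and {q1,q8}.
Split {q0,q2,q4} by δ(·,0) → {q0,q4} and {q2}.
Split {q0,q4} by δ(·,1) → {q0} and {q4}.
No further refinement is possible. Final partition (6 blocks): {q6,q7} | {q0} | {q5} | {q1,q8} | {q2} | {q4}.
q7 and q4 end up in different blocks, so they are distinguishable. For instance, the string 'ε' is accepted from only q7.

No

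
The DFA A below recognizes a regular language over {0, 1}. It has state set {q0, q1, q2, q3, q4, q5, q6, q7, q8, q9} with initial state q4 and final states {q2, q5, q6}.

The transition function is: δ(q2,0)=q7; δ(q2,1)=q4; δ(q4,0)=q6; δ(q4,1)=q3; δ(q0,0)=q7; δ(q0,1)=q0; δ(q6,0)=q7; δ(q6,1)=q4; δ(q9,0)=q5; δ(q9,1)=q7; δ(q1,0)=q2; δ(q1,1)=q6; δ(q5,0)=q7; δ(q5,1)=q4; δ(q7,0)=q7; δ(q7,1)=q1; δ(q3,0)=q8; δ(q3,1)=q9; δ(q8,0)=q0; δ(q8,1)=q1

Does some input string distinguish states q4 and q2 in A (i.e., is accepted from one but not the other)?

Every state is reachable, so we keep all 10.
P0 = {q2,q5,q6} | {q0,q1,q3,q4,q7,q8,q9}.
Refine {q0,q1,q3,q4,q7,q8,q9} on symbol 0: members go to different blocks, giving {q0,q3,q7,q8} and {q1,q4,q9}.
On input 1, block {q0,q3,q7,q8} splits into {q3,q7,q8} and {q0}.
Refine {q3,q7,q8} on symbol 0: members go to different blocks, giving {q3,q7} and {q8}.
Refine {q3,q7} on symbol 0: members go to different blocks, giving {q3} and {q7}.
Refine {q1,q4,q9} on symbol 1: members go to different blocks, giving {q1} and {q4} and {q9}.
Stable partition: {q2,q5,q6} | {q3} | {q1} | {q0} | {q8} | {q7} | {q4} | {q9} — 8 equivalence classes.
q4 and q2 end up in different blocks, so they are distinguishable. For instance, the string 'ε' is accepted from only q2.

Yes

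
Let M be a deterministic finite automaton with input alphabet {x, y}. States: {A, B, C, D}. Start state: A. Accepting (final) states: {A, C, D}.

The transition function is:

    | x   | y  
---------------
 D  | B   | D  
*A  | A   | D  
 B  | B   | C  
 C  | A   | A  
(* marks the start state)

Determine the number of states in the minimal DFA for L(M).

4

All states are reachable from the start state.
Start with accepting vs non-accepting: {A,C,D} | {B}.
On input x, block {A,C,D} splits into {A,C} and {D}.
On input y, block {A,C} splits into {A} and {C}.
No further refinement is possible. Final partition (4 blocks): {A} | {B} | {D} | {C}.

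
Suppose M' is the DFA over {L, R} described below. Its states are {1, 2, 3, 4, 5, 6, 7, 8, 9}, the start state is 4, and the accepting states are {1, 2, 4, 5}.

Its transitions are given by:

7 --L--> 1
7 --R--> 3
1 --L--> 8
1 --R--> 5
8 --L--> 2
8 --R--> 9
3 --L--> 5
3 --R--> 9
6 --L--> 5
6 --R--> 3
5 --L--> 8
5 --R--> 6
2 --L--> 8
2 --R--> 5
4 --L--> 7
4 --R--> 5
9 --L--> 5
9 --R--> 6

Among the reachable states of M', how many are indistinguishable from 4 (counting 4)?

P0 = {1,2,4,5} | {3,6,7,8,9}.
Split {1,2,4,5} by δ(·,R) → {1,2,4} and {5}.
Refine {3,6,7,8,9} on symbol L: members go to different blocks, giving {3,6,9} and {7,8}.
No further refinement is possible. Final partition (4 blocks): {1,2,4} | {3,6,9} | {5} | {7,8}.
The equivalence class containing 4 is {1,2,4}, of size 3.

3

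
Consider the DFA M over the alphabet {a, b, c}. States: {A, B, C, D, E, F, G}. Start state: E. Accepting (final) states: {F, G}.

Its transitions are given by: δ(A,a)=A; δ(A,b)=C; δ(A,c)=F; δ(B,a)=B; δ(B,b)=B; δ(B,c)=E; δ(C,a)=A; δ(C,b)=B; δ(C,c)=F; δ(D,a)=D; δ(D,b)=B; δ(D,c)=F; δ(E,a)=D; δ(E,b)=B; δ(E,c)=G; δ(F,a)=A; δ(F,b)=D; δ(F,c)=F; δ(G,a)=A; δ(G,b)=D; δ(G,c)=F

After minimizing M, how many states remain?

Every state is reachable, so we keep all 7.
P0 = {F,G} | {A,B,C,D,E}.
On input c, block {A,B,C,D,E} splits into {A,C,D,E} and {B}.
Split {A,C,D,E} by δ(·,b) → {C,D,E} and {A}.
On input a, block {C,D,E} splits into {D,E} and {C}.
Stable partition: {F,G} | {D,E} | {B} | {A} | {C} — 5 equivalence classes.

5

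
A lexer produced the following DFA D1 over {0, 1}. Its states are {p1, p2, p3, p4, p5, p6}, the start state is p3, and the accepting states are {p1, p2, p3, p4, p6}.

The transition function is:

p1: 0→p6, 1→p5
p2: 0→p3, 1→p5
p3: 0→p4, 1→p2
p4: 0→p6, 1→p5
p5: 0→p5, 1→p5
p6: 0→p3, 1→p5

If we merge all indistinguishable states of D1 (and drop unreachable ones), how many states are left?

States {p1} cannot be reached from the start state, so discard them.
Start with accepting vs non-accepting: {p2,p3,p4,p6} | {p5}.
On input 1, block {p2,p3,p4,p6} splits into {p2,p4,p6} and {p3}.
Refine {p2,p4,p6} on symbol 0: members go to different blocks, giving {p2,p6} and {p4}.
The partition is now stable with 4 blocks: {p2,p6} | {p5} | {p3} | {p4}.

4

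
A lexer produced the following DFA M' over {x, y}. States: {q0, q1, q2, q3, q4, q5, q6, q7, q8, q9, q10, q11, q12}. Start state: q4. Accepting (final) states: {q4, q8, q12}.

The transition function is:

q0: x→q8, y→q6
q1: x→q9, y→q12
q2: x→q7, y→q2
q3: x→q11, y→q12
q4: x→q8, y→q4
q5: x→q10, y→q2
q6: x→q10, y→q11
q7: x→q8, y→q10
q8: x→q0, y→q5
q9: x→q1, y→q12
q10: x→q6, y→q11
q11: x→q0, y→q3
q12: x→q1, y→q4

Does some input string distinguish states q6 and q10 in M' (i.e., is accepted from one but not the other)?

All states are reachable from the start state.
Start with accepting vs non-accepting: {q4,q8,q12} | {q0,q1,q2,q3,q5,q6,q7,q9,q10,q11}.
On input x, block {q4,q8,q12} splits into {q8,q12} and {q4}.
Split {q8,q12} by δ(·,y) → {q8} and {q12}.
Split {q0,q1,q2,q3,q5,q6,q7,q9,q10,q11} by δ(·,x) → {q1,q2,q3,q5,q6,q9,q10,q11} and {q0,q7}.
Refine {q1,q2,q3,q5,q6,q9,q10,q11} on symbol x: members go to different blocks, giving {q1,q3,q5,q6,q9,q10} and {q2,q11}.
Split {q1,q3,q5,q6,q9,q10} by δ(·,x) → {q1,q5,q6,q9,q10} and {q3}.
Refine {q1,q5,q6,q9,q10} on symbol y: members go to different blocks, giving {q5,q6,q10} and {q1,q9}.
On input y, block {q2,q11} splits into {q2} and {q11}.
Split {q5,q6,q10} by δ(·,y) → {q6,q10} and {q5}.
Stable partition: {q8} | {q6,q10} | {q4} | {q12} | {q0,q7} | {q2} | {q3} | {q1,q9} | {q11} | {q5} — 10 equivalence classes.
q6 and q10 lie in the same block of the stable partition, so they are equivalent — no string distinguishes them.

No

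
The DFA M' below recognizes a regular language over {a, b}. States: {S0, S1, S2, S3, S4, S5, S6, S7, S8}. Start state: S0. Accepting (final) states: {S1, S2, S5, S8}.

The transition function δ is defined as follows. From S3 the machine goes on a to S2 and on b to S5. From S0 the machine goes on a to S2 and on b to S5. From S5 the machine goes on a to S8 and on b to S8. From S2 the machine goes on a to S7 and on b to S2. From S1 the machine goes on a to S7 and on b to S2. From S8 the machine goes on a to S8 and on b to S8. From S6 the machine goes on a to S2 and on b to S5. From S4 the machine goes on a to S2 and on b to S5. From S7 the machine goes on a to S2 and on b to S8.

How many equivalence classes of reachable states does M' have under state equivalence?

Reachable states from the start: {S0,S2,S5,S7,S8}. Unreachable: {S1,S3,S4,S6} — drop them.
Start with accepting vs non-accepting: {S2,S5,S8} | {S0,S7}.
Split {S2,S5,S8} by δ(·,a) → {S5,S8} and {S2}.
No further refinement is possible. Final partition (3 blocks): {S5,S8} | {S0,S7} | {S2}.

3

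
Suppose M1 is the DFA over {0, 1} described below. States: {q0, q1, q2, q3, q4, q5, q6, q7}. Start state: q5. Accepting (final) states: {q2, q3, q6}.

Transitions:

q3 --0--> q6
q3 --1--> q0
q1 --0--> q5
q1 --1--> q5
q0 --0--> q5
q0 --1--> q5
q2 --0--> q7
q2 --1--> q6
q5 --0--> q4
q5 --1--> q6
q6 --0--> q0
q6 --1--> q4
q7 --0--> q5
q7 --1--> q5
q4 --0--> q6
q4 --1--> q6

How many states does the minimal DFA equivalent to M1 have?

4

First remove the unreachable states {q1,q2,q3,q7}; 4 states remain.
Start with accepting vs non-accepting: {q6} | {q0,q4,q5}.
Refine {q0,q4,q5} on symbol 0: members go to different blocks, giving {q0,q5} and {q4}.
Split {q0,q5} by δ(·,0) → {q0} and {q5}.
The partition is now stable with 4 blocks: {q6} | {q0} | {q4} | {q5}.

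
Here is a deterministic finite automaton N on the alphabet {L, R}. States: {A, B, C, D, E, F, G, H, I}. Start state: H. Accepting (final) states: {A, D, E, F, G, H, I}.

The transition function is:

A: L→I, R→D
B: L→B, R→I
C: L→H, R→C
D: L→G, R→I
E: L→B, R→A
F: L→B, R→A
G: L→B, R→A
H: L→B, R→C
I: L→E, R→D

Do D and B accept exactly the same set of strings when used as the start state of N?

First remove the unreachable states {F}; 8 states remain.
P0 = {A,D,E,G,H,I} | {B,C}.
Split {A,D,E,G,H,I} by δ(·,L) → {A,D,I} and {E,G,H}.
Split {A,D,I} by δ(·,L) → {D,I} and {A}.
Refine {B,C} on symbol L: members go to different blocks, giving {B} and {C}.
Refine {E,G,H} on symbol R: members go to different blocks, giving {E,G} and {H}.
The partition is now stable with 6 blocks: {D,I} | {B} | {E,G} | {A} | {C} | {H}.
D and B end up in different blocks, so they are distinguishable. For instance, the string 'ε' is accepted from only D.

No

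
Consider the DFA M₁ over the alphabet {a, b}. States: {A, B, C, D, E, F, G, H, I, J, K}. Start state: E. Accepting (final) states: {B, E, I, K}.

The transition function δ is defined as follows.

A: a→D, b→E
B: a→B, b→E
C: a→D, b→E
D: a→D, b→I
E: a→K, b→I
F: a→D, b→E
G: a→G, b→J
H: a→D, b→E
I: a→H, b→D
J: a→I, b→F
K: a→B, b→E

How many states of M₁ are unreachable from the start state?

5

No path from E leads to A, C, F, G, J; the other 6 states are all reachable.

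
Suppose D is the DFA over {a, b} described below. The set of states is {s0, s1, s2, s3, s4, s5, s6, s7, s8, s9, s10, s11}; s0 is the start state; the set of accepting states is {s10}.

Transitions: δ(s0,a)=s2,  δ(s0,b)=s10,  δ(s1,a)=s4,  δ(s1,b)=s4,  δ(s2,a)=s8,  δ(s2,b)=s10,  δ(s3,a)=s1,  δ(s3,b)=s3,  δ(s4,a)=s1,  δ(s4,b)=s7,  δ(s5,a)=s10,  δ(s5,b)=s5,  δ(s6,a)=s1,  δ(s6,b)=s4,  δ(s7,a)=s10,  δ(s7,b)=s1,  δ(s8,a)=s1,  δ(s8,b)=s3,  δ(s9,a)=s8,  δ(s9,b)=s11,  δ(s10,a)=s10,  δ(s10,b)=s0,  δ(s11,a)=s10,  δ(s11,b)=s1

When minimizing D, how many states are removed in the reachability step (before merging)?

No path from s0 leads to s5, s6, s9, s11; the other 8 states are all reachable.

4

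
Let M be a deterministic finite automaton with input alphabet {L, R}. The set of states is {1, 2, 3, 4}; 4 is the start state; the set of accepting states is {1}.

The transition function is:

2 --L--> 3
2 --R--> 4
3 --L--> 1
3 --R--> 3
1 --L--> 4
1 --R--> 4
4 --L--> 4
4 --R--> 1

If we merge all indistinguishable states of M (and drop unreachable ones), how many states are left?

First remove the unreachable states {2,3}; 2 states remain.
Initial partition by acceptance: {1} | {4}.
Stable partition: {1} | {4} — 2 equivalence classes.

2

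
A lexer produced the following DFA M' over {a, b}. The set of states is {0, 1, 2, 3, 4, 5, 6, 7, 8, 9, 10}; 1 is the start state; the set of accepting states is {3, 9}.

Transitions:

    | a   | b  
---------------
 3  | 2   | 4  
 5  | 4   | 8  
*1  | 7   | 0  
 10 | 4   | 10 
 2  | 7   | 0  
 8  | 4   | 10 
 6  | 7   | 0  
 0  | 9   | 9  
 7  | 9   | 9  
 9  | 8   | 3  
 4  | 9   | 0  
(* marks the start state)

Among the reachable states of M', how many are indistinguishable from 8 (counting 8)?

States {5,6} cannot be reached from the start state, so discard them.
P0 = {3,9} | {0,1,2,4,7,8,10}.
On input b, block {3,9} splits into {3} and {9}.
On input a, block {0,1,2,4,7,8,10} splits into {1,2,8,10} and {0,4,7}.
Refine {1,2,8,10} on symbol b: members go to different blocks, giving {1,2} and {8,10}.
Refine {0,4,7} on symbol b: members go to different blocks, giving {0,7} and {4}.
No further refinement is possible. Final partition (6 blocks): {3} | {1,2} | {9} | {0,7} | {8,10} | {4}.
The equivalence class containing 8 is {8,10}, of size 2.

2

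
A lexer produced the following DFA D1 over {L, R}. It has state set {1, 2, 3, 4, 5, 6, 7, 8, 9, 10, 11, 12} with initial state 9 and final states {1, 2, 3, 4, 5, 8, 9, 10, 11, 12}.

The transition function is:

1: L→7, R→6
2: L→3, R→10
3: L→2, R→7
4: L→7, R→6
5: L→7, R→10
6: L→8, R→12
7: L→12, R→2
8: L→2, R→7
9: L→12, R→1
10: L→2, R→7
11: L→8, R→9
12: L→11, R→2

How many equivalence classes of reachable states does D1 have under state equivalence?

8

First remove the unreachable states {4,5}; 10 states remain.
P0 = {1,2,3,8,9,10,11,12} | {6,7}.
On input L, block {1,2,3,8,9,10,11,12} splits into {2,3,8,9,10,11,12} and {1}.
On input R, block {2,3,8,9,10,11,12} splits into {2,11,12} and {3,8,10} and {9}.
On input L, block {2,11,12} splits into {2,11} and {12}.
Split {2,11} by δ(·,R) → {2} and {11}.
Split {6,7} by δ(·,L) → {6} and {7}.
No further refinement is possible. Final partition (8 blocks): {2} | {6} | {1} | {3,8,10} | {9} | {12} | {11} | {7}.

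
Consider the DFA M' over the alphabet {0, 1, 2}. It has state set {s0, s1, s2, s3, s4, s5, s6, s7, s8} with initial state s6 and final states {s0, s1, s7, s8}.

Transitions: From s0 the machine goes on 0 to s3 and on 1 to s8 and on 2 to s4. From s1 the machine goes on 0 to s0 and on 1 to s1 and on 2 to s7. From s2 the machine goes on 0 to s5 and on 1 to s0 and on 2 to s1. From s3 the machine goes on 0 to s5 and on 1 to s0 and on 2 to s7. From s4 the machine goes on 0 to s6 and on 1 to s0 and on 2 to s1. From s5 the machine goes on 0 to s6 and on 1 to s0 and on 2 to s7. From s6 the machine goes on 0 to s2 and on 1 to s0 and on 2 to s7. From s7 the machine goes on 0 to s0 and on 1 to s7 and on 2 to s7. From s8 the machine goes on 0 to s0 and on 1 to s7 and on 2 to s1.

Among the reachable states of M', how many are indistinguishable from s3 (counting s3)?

5

P0 = {s0,s1,s7,s8} | {s2,s3,s4,s5,s6}.
On input 0, block {s0,s1,s7,s8} splits into {s1,s7,s8} and {s0}.
No further refinement is possible. Final partition (3 blocks): {s1,s7,s8} | {s2,s3,s4,s5,s6} | {s0}.
The equivalence class containing s3 is {s2,s3,s4,s5,s6}, of size 5.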